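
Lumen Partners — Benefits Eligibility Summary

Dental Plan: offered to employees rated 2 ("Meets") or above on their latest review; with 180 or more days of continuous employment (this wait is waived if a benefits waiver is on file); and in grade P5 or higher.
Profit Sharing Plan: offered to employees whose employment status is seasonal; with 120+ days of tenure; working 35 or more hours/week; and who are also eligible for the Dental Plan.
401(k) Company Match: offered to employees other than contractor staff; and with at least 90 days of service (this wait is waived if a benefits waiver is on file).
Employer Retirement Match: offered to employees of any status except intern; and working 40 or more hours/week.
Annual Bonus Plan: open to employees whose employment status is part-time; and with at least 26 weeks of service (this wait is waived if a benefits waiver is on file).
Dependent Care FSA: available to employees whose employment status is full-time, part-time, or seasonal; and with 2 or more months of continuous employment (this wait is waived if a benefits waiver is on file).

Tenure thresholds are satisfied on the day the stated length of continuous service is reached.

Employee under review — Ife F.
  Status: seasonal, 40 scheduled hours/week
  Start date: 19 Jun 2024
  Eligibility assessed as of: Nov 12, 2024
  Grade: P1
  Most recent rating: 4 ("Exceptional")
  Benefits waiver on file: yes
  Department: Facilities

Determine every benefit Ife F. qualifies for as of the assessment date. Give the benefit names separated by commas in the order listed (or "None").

401(k) Company Match, Employer Retirement Match, Dependent Care FSA

Service from 19 Jun 2024 to Nov 12, 2024: 146 days.
Dental Plan — rating 4 ≥ 2 ✓; benefits waiver on file ✓; grade P1 < P5 ✗ → not eligible.
Profit Sharing Plan — status seasonal ✓; service 146 days ≥ 120 days ✓; 40 hrs/wk ≥ 35 ✓; not eligible for Dental Plan ✗ → not eligible.
401(k) Company Match — status seasonal ✓ (not excluded); benefits waiver on file ✓ → eligible.
Employer Retirement Match — status seasonal ✓ (not excluded); 40 hrs/wk ≥ 40 ✓ → eligible.
Annual Bonus Plan — status seasonal ✗ (requires part-time) → not eligible.
Dependent Care FSA — status seasonal ✓; benefits waiver on file ✓ → eligible.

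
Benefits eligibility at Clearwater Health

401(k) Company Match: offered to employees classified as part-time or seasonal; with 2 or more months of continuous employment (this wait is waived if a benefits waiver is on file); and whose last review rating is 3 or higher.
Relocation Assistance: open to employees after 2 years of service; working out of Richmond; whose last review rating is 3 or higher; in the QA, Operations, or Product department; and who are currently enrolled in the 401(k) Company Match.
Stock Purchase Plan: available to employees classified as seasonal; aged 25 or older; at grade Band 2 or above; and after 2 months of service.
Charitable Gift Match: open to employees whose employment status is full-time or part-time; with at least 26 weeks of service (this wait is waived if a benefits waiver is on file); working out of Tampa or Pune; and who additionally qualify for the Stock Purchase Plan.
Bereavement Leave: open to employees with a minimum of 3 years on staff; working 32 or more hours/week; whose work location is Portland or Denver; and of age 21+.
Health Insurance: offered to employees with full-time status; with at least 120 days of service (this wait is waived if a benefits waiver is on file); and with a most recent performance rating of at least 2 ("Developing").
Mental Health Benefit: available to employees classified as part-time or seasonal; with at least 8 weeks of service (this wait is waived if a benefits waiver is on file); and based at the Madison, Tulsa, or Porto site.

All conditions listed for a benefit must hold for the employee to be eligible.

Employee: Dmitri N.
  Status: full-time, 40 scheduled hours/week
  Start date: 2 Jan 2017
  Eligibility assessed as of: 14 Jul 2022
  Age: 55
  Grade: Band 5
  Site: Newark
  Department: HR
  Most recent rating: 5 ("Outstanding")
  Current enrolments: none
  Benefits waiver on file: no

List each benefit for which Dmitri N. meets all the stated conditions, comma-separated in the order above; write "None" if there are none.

Health Insurance

Service from 2 Jan 2017 to 14 Jul 2022: 2019 days.
401(k) Company Match — status full-time ✗ (requires part-time or seasonal) → not eligible.
Relocation Assistance — service 2019 days ≥ 2 years (≈730 days) ✓; site Newark ✗ (not Richmond) → not eligible.
Stock Purchase Plan — status full-time ✗ (requires seasonal) → not eligible.
Charitable Gift Match — status full-time ✓; no waiver, service 2019 days ≥ 26 weeks (≈182 days) ✓; site Newark ✗ (not Tampa or Pune) → not eligible.
Bereavement Leave — service 2019 days ≥ 3 years (≈1095 days) ✓; 40 hrs/wk ≥ 32 ✓; site Newark ✗ (not Portland or Denver) → not eligible.
Health Insurance — status full-time ✓; no waiver, service 2019 days ≥ 120 days ✓; rating 5 ≥ 2 ✓ → eligible.
Mental Health Benefit — status full-time ✗ (requires part-time or seasonal) → not eligible.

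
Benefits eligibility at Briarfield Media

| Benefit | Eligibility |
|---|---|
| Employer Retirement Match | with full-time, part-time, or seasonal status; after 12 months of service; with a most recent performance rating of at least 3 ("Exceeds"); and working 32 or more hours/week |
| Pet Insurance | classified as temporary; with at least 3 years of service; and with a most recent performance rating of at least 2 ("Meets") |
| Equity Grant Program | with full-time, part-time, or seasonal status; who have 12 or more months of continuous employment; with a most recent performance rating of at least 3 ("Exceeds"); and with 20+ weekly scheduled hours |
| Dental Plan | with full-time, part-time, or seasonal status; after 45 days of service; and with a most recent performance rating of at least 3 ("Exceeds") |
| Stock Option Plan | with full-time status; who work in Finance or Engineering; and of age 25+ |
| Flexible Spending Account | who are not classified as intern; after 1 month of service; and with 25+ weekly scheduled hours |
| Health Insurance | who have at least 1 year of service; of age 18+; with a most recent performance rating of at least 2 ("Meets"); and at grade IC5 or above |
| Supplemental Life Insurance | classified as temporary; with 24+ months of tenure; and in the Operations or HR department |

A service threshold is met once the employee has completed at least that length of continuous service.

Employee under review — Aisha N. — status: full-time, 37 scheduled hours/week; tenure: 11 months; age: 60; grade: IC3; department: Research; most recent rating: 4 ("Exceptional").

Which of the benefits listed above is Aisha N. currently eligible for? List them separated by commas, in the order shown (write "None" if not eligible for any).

Employer Retirement Match — status full-time ✓; service 11 months < 12 months ✗ → not eligible.
Pet Insurance — status full-time ✗ (requires temporary) → not eligible.
Equity Grant Program — status full-time ✓; service 11 months < 12 months ✗ → not eligible.
Dental Plan — status full-time ✓; service 11 months ≥ 45 days ✓; rating 4 ≥ 3 ✓ → eligible.
Stock Option Plan — status full-time ✓; dept Research ✗ → not eligible.
Flexible Spending Account — status full-time ✓ (not excluded); service 11 months ≥ 1 month ✓; 37 hrs/wk ≥ 25 ✓ → eligible.
Health Insurance — service 11 months < 1 year (≈365 days) ✗ → not eligible.
Supplemental Life Insurance — status full-time ✗ (requires temporary) → not eligible.

Dental Plan, Flexible Spending Account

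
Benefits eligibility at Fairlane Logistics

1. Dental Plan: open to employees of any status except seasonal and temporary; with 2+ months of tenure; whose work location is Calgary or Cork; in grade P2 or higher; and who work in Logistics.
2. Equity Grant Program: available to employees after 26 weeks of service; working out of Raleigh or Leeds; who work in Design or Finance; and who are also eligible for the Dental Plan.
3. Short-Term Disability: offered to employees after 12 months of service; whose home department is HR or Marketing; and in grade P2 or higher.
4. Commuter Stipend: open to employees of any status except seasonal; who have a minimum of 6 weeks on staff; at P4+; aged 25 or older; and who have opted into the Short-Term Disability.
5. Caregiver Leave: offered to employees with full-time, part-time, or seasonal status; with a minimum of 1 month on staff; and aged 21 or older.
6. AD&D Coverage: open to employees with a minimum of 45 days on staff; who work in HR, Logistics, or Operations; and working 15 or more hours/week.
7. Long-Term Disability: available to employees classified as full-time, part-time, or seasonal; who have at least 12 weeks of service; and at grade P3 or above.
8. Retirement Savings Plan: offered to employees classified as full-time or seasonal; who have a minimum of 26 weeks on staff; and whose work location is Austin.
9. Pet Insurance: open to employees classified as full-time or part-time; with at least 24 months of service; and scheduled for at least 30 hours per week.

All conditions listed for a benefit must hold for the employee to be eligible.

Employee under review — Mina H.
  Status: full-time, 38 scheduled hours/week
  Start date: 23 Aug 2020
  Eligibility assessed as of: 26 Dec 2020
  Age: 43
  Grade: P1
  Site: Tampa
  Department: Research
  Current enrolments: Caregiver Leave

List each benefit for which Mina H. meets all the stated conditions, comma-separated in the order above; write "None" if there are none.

Service from 23 Aug 2020 to 26 Dec 2020: 125 days.
Dental Plan — status full-time ✓ (not excluded); service 125 days ≥ 2 months (≈60 days) ✓; site Tampa ✗ (not Calgary or Cork) → not eligible.
Equity Grant Program — service 125 days < 26 weeks (≈182 days) ✗ → not eligible.
Short-Term Disability — service 125 days < 12 months (≈360 days) ✗ → not eligible.
Commuter Stipend — status full-time ✓ (not excluded); service 125 days ≥ 6 weeks (≈42 days) ✓; grade P1 < P4 ✗ → not eligible.
Caregiver Leave — status full-time ✓; service 125 days ≥ 1 month (≈30 days) ✓; age 43 ≥ 21 ✓ → eligible.
AD&D Coverage — service 125 days ≥ 45 days ✓; dept Research ✗ → not eligible.
Long-Term Disability — status full-time ✓; service 125 days ≥ 12 weeks (≈84 days) ✓; grade P1 < P3 ✗ → not eligible.
Retirement Savings Plan — status full-time ✓; service 125 days < 26 weeks (≈182 days) ✗ → not eligible.
Pet Insurance — status full-time ✓; service 125 days < 24 months (≈720 days) ✗ → not eligible.

Caregiver Leave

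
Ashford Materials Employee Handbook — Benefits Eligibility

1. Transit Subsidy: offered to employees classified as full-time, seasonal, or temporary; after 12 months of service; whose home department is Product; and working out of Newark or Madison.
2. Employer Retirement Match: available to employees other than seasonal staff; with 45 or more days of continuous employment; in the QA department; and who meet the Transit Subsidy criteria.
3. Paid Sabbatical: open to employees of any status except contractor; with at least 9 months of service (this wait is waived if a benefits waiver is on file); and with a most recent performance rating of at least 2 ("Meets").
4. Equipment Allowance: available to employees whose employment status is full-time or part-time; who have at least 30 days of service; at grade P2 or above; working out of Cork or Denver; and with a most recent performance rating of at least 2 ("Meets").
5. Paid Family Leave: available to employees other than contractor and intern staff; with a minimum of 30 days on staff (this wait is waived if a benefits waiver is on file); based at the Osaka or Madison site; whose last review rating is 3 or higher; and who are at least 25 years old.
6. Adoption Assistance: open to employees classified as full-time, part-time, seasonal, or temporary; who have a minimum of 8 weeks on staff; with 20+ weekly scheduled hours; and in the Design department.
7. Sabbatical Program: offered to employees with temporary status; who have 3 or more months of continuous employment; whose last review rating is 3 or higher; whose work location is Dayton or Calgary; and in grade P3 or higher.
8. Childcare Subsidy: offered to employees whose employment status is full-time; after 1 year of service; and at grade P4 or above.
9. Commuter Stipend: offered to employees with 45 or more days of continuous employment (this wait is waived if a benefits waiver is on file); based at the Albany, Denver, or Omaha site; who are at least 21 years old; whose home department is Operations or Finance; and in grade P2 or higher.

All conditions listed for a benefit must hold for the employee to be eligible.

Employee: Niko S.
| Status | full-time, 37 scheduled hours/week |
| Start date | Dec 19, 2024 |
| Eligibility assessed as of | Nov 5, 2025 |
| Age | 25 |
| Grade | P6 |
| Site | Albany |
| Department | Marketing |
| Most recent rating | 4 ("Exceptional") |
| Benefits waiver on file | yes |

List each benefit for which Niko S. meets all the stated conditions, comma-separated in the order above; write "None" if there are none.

Paid Sabbatical

Service from Dec 19, 2024 to Nov 5, 2025: 321 days.
Transit Subsidy — status full-time ✓; service 321 days < 12 months (≈360 days) ✗ → not eligible.
Employer Retirement Match — status full-time ✓ (not excluded); service 321 days ≥ 45 days ✓; dept Marketing ✗ → not eligible.
Paid Sabbatical — status full-time ✓ (not excluded); benefits waiver on file ✓; rating 4 ≥ 2 ✓ → eligible.
Equipment Allowance — status full-time ✓; service 321 days ≥ 30 days ✓; grade P6 ≥ P2 ✓; site Albany ✗ (not Cork or Denver) → not eligible.
Paid Family Leave — status full-time ✓ (not excluded); benefits waiver on file ✓; site Albany ✗ (not Osaka or Madison) → not eligible.
Adoption Assistance — status full-time ✓; service 321 days ≥ 8 weeks (≈56 days) ✓; 37 hrs/wk ≥ 20 ✓; dept Marketing ✗ → not eligible.
Sabbatical Program — status full-time ✗ (requires temporary) → not eligible.
Childcare Subsidy — status full-time ✓; service 321 days < 1 year (≈365 days) ✗ → not eligible.
Commuter Stipend — benefits waiver on file ✓; site Albany ✓; age 25 ≥ 21 ✓; dept Marketing ✗ → not eligible.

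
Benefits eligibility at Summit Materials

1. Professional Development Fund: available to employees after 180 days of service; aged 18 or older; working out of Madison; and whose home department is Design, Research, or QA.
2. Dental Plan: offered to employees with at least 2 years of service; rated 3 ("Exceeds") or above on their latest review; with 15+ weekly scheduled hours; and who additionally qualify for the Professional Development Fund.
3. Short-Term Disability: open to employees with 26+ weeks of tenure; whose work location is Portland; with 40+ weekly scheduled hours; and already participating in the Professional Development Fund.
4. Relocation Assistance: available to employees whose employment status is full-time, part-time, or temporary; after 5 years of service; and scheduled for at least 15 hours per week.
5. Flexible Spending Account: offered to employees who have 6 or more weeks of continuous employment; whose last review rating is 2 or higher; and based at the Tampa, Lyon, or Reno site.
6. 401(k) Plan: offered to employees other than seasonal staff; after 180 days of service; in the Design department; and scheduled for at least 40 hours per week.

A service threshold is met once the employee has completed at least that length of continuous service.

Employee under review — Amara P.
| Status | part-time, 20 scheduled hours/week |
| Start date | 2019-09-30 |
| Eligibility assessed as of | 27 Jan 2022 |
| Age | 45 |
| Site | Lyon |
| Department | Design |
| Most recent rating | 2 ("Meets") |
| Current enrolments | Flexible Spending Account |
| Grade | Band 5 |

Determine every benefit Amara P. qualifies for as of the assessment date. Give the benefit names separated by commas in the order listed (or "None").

Service from 2019-09-30 to 27 Jan 2022: 850 days.
Professional Development Fund — service 850 days ≥ 180 days ✓; age 45 ≥ 18 ✓; site Lyon ✗ (not Madison) → not eligible.
Dental Plan — service 850 days ≥ 2 years (≈730 days) ✓; rating 2 < 3 ✗ → not eligible.
Short-Term Disability — service 850 days ≥ 26 weeks (≈182 days) ✓; site Lyon ✗ (not Portland) → not eligible.
Relocation Assistance — status part-time ✓; service 850 days < 5 years (≈1825 days) ✗ → not eligible.
Flexible Spending Account — service 850 days ≥ 6 weeks (≈42 days) ✓; rating 2 ≥ 2 ✓; site Lyon ✓ → eligible.
401(k) Plan — status part-time ✓ (not excluded); service 850 days ≥ 180 days ✓; dept Design ✓; 20 hrs/wk < 40 ✗ → not eligible.

Flexible Spending Account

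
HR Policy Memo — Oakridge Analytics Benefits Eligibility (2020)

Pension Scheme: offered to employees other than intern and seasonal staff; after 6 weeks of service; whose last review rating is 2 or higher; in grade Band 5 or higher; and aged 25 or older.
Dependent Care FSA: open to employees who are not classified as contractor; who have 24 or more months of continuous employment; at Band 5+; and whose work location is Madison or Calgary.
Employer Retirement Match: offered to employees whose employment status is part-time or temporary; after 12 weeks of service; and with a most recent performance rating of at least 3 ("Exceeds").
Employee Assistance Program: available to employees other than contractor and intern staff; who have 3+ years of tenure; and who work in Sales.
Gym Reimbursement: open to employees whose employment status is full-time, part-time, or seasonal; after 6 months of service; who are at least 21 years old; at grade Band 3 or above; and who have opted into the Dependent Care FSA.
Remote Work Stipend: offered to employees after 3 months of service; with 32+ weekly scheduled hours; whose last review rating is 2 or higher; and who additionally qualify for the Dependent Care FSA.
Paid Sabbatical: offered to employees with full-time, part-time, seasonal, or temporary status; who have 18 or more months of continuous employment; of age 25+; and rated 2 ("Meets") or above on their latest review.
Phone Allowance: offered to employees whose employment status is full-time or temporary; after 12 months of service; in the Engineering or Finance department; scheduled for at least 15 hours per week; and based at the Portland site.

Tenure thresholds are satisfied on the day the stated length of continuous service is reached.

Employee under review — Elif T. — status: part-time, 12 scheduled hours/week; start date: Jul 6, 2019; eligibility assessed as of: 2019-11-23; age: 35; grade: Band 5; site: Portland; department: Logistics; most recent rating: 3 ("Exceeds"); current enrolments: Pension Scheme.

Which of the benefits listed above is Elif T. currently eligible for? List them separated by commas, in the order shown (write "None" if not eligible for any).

Service from Jul 6, 2019 to 2019-11-23: 140 days.
Pension Scheme — status part-time ✓ (not excluded); service 140 days ≥ 6 weeks (≈42 days) ✓; rating 3 ≥ 2 ✓; grade Band 5 ≥ Band 5 ✓; age 35 ≥ 25 ✓ → eligible.
Dependent Care FSA — status part-time ✓ (not excluded); service 140 days < 24 months (≈720 days) ✗ → not eligible.
Employer Retirement Match — status part-time ✓; service 140 days ≥ 12 weeks (≈84 days) ✓; rating 3 ≥ 3 ✓ → eligible.
Employee Assistance Program — status part-time ✓ (not excluded); service 140 days < 3 years (≈1095 days) ✗ → not eligible.
Gym Reimbursement — status part-time ✓; service 140 days < 6 months (≈180 days) ✗ → not eligible.
Remote Work Stipend — service 140 days ≥ 3 months (≈90 days) ✓; 12 hrs/wk < 32 ✗ → not eligible.
Paid Sabbatical — status part-time ✓; service 140 days < 18 months (≈540 days) ✗ → not eligible.
Phone Allowance — status part-time ✗ (requires full-time or temporary) → not eligible.

Pension Scheme, Employer Retirement Match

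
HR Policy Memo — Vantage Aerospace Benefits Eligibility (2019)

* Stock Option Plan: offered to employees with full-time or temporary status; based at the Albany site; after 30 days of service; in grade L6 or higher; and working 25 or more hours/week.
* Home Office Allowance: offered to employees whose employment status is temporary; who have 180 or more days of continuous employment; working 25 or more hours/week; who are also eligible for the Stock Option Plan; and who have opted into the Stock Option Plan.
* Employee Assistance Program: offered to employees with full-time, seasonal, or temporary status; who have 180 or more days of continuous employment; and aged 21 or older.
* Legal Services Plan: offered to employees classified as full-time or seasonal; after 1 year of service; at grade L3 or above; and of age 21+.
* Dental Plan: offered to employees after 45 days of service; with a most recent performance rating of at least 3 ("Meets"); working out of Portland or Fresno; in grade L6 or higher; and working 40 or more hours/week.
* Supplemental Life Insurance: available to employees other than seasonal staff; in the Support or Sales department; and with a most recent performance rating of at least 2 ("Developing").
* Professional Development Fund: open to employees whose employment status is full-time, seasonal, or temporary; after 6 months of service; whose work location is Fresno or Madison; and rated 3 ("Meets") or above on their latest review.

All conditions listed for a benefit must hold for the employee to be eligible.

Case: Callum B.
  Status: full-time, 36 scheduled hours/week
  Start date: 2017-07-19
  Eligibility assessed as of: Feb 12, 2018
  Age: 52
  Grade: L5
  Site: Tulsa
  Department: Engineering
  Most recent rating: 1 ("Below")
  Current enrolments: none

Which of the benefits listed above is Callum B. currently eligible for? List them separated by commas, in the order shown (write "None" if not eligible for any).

Employee Assistance Program

Service from 2017-07-19 to Feb 12, 2018: 208 days.
Stock Option Plan — status full-time ✓; site Tulsa ✗ (not Albany) → not eligible.
Home Office Allowance — status full-time ✗ (requires temporary) → not eligible.
Employee Assistance Program — status full-time ✓; service 208 days ≥ 180 days ✓; age 52 ≥ 21 ✓ → eligible.
Legal Services Plan — status full-time ✓; service 208 days < 1 year (≈365 days) ✗ → not eligible.
Dental Plan — service 208 days ≥ 45 days ✓; rating 1 < 3 ✗ → not eligible.
Supplemental Life Insurance — status full-time ✓ (not excluded); dept Engineering ✗ → not eligible.
Professional Development Fund — status full-time ✓; service 208 days ≥ 6 months (≈180 days) ✓; site Tulsa ✗ (not Fresno or Madison) → not eligible.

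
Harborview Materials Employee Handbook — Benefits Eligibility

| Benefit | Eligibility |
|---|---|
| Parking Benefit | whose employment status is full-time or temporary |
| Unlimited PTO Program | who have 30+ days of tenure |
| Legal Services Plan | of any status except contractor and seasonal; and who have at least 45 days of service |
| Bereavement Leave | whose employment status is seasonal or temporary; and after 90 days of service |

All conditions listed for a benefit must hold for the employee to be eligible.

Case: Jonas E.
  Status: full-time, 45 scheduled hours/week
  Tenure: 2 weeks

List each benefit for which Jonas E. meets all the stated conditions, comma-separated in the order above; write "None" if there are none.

Parking Benefit

Parking Benefit — status full-time ✓ → eligible.
Unlimited PTO Program — service 2 weeks < 30 days ✗ → not eligible.
Legal Services Plan — status full-time ✓ (not excluded); service 2 weeks < 45 days ✗ → not eligible.
Bereavement Leave — status full-time ✗ (requires seasonal or temporary) → not eligible.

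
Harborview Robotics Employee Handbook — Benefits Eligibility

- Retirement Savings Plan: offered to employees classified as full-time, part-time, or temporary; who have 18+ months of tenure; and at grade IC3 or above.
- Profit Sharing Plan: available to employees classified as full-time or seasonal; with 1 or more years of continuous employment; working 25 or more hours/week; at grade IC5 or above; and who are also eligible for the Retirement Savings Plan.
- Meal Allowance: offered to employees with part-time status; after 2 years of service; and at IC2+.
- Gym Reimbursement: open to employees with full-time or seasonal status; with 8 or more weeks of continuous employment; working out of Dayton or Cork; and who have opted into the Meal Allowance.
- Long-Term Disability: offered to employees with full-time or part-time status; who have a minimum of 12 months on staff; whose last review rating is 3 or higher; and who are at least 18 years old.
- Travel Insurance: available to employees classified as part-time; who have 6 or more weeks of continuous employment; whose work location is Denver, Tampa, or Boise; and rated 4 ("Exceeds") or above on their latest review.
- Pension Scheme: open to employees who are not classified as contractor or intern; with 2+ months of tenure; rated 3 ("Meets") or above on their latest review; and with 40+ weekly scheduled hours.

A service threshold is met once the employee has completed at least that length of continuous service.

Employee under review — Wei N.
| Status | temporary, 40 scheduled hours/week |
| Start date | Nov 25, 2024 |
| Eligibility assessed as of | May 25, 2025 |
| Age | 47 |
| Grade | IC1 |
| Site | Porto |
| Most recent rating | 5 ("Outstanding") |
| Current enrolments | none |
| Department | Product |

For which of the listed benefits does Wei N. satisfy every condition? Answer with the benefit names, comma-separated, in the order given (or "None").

Service from Nov 25, 2024 to May 25, 2025: 181 days.
Retirement Savings Plan — status temporary ✓; service 181 days < 18 months (≈540 days) ✗ → not eligible.
Profit Sharing Plan — status temporary ✗ (requires full-time or seasonal) → not eligible.
Meal Allowance — status temporary ✗ (requires part-time) → not eligible.
Gym Reimbursement — status temporary ✗ (requires full-time or seasonal) → not eligible.
Long-Term Disability — status temporary ✗ (requires full-time or part-time) → not eligible.
Travel Insurance — status temporary ✗ (requires part-time) → not eligible.
Pension Scheme — status temporary ✓ (not excluded); service 181 days ≥ 2 months (≈60 days) ✓; rating 5 ≥ 3 ✓; 40 hrs/wk ≥ 40 ✓ → eligible.

Pension Scheme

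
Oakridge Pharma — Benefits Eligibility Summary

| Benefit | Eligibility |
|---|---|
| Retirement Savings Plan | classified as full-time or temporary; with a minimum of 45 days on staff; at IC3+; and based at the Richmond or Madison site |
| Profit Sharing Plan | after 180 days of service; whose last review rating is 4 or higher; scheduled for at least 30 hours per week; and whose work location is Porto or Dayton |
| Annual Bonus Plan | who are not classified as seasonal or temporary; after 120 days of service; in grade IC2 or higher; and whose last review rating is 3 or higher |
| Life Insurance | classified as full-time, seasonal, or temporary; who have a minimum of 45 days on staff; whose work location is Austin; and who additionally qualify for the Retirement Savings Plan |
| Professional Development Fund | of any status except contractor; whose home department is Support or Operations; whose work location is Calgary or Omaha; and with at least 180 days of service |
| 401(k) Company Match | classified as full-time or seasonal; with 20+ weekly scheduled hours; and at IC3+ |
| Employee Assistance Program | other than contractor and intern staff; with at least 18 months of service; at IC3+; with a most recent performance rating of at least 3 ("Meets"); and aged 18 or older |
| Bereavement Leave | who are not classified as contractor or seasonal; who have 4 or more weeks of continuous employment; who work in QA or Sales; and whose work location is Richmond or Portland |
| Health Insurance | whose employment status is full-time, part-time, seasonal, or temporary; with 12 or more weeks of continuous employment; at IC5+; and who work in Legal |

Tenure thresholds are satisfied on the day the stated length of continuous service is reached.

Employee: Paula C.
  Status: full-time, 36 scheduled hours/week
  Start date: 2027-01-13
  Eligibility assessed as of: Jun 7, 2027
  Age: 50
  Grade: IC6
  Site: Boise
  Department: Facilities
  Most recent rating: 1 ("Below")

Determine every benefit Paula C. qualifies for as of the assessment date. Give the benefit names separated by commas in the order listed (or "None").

Service from 2027-01-13 to Jun 7, 2027: 145 days.
Retirement Savings Plan — status full-time ✓; service 145 days ≥ 45 days ✓; grade IC6 ≥ IC3 ✓; site Boise ✗ (not Richmond or Madison) → not eligible.
Profit Sharing Plan — service 145 days < 180 days ✗ → not eligible.
Annual Bonus Plan — status full-time ✓ (not excluded); service 145 days ≥ 120 days ✓; grade IC6 ≥ IC2 ✓; rating 1 < 3 ✗ → not eligible.
Life Insurance — status full-time ✓; service 145 days ≥ 45 days ✓; site Boise ✗ (not Austin) → not eligible.
Professional Development Fund — status full-time ✓ (not excluded); dept Facilities ✗ → not eligible.
401(k) Company Match — status full-time ✓; 36 hrs/wk ≥ 20 ✓; grade IC6 ≥ IC3 ✓ → eligible.
Employee Assistance Program — status full-time ✓ (not excluded); service 145 days < 18 months (≈540 days) ✗ → not eligible.
Bereavement Leave — status full-time ✓ (not excluded); service 145 days ≥ 4 weeks (≈28 days) ✓; dept Facilities ✗ → not eligible.
Health Insurance — status full-time ✓; service 145 days ≥ 12 weeks (≈84 days) ✓; grade IC6 ≥ IC5 ✓; dept Facilities ✗ → not eligible.

401(k) Company Match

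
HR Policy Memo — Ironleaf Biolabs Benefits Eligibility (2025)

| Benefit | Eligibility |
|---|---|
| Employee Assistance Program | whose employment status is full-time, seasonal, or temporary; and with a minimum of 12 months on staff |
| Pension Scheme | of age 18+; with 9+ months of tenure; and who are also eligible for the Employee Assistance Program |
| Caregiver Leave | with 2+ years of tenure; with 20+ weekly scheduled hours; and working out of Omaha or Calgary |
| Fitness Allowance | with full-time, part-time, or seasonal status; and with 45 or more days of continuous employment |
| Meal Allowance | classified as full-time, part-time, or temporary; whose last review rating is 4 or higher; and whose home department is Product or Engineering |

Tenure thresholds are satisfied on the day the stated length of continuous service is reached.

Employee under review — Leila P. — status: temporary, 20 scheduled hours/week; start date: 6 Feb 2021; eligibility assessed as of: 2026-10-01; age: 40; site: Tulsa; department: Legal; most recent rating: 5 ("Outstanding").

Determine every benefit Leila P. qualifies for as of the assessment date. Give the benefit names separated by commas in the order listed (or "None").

Service from 6 Feb 2021 to 2026-10-01: 2063 days.
Employee Assistance Program — status temporary ✓; service 2063 days ≥ 12 months (≈360 days) ✓ → eligible.
Pension Scheme — age 40 ≥ 18 ✓; service 2063 days ≥ 9 months (≈270 days) ✓; eligible for Employee Assistance Program ✓ → eligible.
Caregiver Leave — service 2063 days ≥ 2 years (≈730 days) ✓; 20 hrs/wk ≥ 20 ✓; site Tulsa ✗ (not Omaha or Calgary) → not eligible.
Fitness Allowance — status temporary ✗ (requires full-time, part-time, or seasonal) → not eligible.
Meal Allowance — status temporary ✓; rating 5 ≥ 4 ✓; dept Legal ✗ → not eligible.

Employee Assistance Program, Pension Scheme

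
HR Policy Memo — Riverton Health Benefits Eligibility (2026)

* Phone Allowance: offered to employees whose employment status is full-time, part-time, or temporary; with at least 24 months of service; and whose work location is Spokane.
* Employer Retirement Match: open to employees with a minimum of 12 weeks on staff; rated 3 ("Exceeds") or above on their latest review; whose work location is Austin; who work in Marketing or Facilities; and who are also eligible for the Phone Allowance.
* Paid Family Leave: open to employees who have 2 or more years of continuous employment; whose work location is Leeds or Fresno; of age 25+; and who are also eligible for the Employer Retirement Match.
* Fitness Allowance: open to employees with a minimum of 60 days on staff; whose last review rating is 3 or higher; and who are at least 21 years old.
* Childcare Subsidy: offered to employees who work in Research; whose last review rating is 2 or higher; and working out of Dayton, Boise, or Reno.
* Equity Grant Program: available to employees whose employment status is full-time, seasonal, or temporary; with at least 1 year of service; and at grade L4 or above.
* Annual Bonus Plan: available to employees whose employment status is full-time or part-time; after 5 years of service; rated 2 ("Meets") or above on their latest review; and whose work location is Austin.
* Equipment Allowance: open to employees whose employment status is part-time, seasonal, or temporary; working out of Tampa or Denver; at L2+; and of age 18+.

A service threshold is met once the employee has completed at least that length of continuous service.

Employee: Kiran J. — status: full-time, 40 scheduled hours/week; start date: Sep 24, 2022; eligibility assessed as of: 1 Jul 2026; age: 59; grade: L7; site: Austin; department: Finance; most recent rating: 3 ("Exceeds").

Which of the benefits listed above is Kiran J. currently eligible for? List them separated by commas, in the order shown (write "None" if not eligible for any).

Fitness Allowance, Equity Grant Program

Service from Sep 24, 2022 to 1 Jul 2026: 1376 days.
Phone Allowance — status full-time ✓; service 1376 days ≥ 24 months (≈720 days) ✓; site Austin ✗ (not Spokane) → not eligible.
Employer Retirement Match — service 1376 days ≥ 12 weeks (≈84 days) ✓; rating 3 ≥ 3 ✓; site Austin ✓; dept Finance ✗ → not eligible.
Paid Family Leave — service 1376 days ≥ 2 years (≈730 days) ✓; site Austin ✗ (not Leeds or Fresno) → not eligible.
Fitness Allowance — service 1376 days ≥ 60 days ✓; rating 3 ≥ 3 ✓; age 59 ≥ 21 ✓ → eligible.
Childcare Subsidy — dept Finance ✗ → not eligible.
Equity Grant Program — status full-time ✓; service 1376 days ≥ 1 year (≈365 days) ✓; grade L7 ≥ L4 ✓ → eligible.
Annual Bonus Plan — status full-time ✓; service 1376 days < 5 years (≈1825 days) ✗ → not eligible.
Equipment Allowance — status full-time ✗ (requires part-time, seasonal, or temporary) → not eligible.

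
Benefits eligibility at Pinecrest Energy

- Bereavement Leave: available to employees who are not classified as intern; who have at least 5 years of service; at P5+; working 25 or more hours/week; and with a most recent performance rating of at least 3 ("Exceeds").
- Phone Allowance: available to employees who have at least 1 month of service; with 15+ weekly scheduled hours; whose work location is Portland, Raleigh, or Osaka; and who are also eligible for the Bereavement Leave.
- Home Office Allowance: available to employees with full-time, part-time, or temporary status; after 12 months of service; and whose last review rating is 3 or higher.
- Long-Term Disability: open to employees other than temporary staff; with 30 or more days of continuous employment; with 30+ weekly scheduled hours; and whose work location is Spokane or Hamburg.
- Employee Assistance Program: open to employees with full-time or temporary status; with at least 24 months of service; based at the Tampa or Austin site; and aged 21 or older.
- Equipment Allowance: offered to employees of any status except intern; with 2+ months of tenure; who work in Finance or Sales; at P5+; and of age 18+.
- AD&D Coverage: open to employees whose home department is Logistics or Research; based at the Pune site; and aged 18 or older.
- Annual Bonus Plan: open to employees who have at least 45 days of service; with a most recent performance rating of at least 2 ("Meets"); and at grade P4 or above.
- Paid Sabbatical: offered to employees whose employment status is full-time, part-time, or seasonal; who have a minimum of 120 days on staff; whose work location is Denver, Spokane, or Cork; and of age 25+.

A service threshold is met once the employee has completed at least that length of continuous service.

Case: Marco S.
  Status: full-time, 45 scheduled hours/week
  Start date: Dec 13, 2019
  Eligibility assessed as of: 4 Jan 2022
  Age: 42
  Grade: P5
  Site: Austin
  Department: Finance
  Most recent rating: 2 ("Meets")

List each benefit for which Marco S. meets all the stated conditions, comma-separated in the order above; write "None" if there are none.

Employee Assistance Program, Equipment Allowance, Annual Bonus Plan

Service from Dec 13, 2019 to 4 Jan 2022: 753 days.
Bereavement Leave — status full-time ✓ (not excluded); service 753 days < 5 years (≈1825 days) ✗ → not eligible.
Phone Allowance — service 753 days ≥ 1 month (≈30 days) ✓; 45 hrs/wk ≥ 15 ✓; site Austin ✗ (not Portland, Raleigh, or Osaka) → not eligible.
Home Office Allowance — status full-time ✓; service 753 days ≥ 12 months (≈360 days) ✓; rating 2 < 3 ✗ → not eligible.
Long-Term Disability — status full-time ✓ (not excluded); service 753 days ≥ 30 days ✓; 45 hrs/wk ≥ 30 ✓; site Austin ✗ (not Spokane or Hamburg) → not eligible.
Employee Assistance Program — status full-time ✓; service 753 days ≥ 24 months (≈720 days) ✓; site Austin ✓; age 42 ≥ 21 ✓ → eligible.
Equipment Allowance — status full-time ✓ (not excluded); service 753 days ≥ 2 months (≈60 days) ✓; dept Finance ✓; grade P5 ≥ P5 ✓; age 42 ≥ 18 ✓ → eligible.
AD&D Coverage — dept Finance ✗ → not eligible.
Annual Bonus Plan — service 753 days ≥ 45 days ✓; rating 2 ≥ 2 ✓; grade P5 ≥ P4 ✓ → eligible.
Paid Sabbatical — status full-time ✓; service 753 days ≥ 120 days ✓; site Austin ✗ (not Denver, Spokane, or Cork) → not eligible.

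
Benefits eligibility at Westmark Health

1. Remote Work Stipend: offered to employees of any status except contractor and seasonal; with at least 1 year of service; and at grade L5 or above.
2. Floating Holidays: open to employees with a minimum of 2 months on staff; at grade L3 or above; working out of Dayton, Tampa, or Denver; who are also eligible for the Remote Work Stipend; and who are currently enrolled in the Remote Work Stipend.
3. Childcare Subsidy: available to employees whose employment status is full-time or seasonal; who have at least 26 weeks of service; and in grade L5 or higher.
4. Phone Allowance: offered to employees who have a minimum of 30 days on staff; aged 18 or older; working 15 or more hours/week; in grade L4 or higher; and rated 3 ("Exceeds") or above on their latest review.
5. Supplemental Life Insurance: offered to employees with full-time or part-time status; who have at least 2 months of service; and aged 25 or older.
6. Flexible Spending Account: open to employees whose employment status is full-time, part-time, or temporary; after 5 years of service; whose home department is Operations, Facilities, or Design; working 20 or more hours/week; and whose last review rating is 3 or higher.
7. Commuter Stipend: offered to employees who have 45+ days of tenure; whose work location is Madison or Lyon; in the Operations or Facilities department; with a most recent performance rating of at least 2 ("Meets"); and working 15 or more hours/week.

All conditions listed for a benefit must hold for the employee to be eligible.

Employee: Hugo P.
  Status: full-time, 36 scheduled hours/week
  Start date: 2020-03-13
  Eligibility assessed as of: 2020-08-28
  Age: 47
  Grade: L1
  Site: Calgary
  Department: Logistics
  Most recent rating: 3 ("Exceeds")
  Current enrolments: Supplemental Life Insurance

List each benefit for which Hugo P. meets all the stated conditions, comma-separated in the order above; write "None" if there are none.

Supplemental Life Insurance

Service from 2020-03-13 to 2020-08-28: 168 days.
Remote Work Stipend — status full-time ✓ (not excluded); service 168 days < 1 year (≈365 days) ✗ → not eligible.
Floating Holidays — service 168 days ≥ 2 months (≈60 days) ✓; grade L1 < L3 ✗ → not eligible.
Childcare Subsidy — status full-time ✓; service 168 days < 26 weeks (≈182 days) ✗ → not eligible.
Phone Allowance — service 168 days ≥ 30 days ✓; age 47 ≥ 18 ✓; 36 hrs/wk ≥ 15 ✓; grade L1 < L4 ✗ → not eligible.
Supplemental Life Insurance — status full-time ✓; service 168 days ≥ 2 months (≈60 days) ✓; age 47 ≥ 25 ✓ → eligible.
Flexible Spending Account — status full-time ✓; service 168 days < 5 years (≈1825 days) ✗ → not eligible.
Commuter Stipend — service 168 days ≥ 45 days ✓; site Calgary ✗ (not Madison or Lyon) → not eligible.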